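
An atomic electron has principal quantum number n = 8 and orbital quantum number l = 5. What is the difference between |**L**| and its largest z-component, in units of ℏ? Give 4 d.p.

|L| = √30 ℏ ≈ 5.4772ℏ, while L_z,max = lℏ = 5ℏ.
The difference is (√30 − 5)ℏ ≈ 0.4772ℏ.

|L| − L_z,max ≈ 0.4772ℏ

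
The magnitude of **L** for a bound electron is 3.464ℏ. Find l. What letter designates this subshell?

(|L|/ℏ)² = l(l+1) = 12.
l² + l − 12 = 0 ⇒ l = 3.

l = 3 (f orbital)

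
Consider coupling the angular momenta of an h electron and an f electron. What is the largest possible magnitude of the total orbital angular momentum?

|L_tot|_max = 6√2 ℏ ≈ 8.485ℏ

The total orbital quantum number L ranges from |l₁ − l₂| to l₁ + l₂ in integer steps.
Allowed values: L = 2, 3, 4, 5, 6, 7, 8.
The largest magnitude corresponds to L = 8: |L_tot| = ℏ√(8·9) = 6√2 ℏ.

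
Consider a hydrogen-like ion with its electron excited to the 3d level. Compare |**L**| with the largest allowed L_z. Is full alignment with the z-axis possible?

The 3d level has l = 2.
|L| = √6 ℏ ≈ 2.4495ℏ, while L_z,max = lℏ = 2ℏ.
Since |L| > L_z,max, the vector can never point exactly along z; the closest it comes is θ_min = arccos(2/√6) ≈ 35.3°.

No: L_z,max = 2ℏ < |L| = √6 ℏ ≈ 2.449ℏ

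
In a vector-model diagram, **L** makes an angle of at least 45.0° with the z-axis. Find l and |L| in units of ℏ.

At minimum angle, m_l = l, so cos θ = l/√(l(l+1)); cos²θ = l/(l+1) = 0.5000.
l = cos²θ/sin²θ ≈ 1.
Then |L| = ℏ√(1·2) = √2 ℏ.

l = 1, |L| = √2 ℏ ≈ 1.414ℏ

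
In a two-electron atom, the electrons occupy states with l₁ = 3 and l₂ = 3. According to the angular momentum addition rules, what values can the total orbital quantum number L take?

L = 0, 1, 2, 3, 4, 5, 6

L runs from |3 − 3| = 0 to 3 + 3 = 6.
L ∈ {0, 1, 2, 3, 4, 5, 6}.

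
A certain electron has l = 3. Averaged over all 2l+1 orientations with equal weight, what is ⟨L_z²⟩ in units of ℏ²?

The allowed m_l values are -3, -2, -1, 0, 1, 2, 3.
Average of L_z² over 7 states: 28/7 ℏ² = 4 ℏ².

⟨L_z²⟩ = 4 ℏ²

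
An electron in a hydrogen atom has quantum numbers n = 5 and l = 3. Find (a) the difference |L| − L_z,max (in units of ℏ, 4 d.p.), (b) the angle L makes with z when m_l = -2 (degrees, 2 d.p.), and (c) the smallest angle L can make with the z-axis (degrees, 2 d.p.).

|L| − L_z,max = (2√3 − 3)ℏ ≈ 0.4641ℏ.
For m_l = -2: cos θ = -2/√12, θ ≈ 125.26°.
cos θ_min = 3/√12, so θ_min ≈ 30.00°.

|L|−L_z,max ≈ 0.4641ℏ; θ(m_l=-2) ≈ 125.26°; θ_min ≈ 30.00°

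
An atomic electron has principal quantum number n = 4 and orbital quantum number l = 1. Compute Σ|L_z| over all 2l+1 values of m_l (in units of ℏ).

The allowed m_l values are -1, 0, 1.
Σ|m_l| = l(l+1) = 2.

Σ|L_z| = 2 ℏ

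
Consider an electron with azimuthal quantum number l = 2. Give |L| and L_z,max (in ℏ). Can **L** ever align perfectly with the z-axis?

|L| = √6 ℏ ≈ 2.4495ℏ, while L_z,max = lℏ = 2ℏ.
Since |L| > L_z,max, the vector can never point exactly along z; the closest it comes is θ_min = arccos(2/√6) ≈ 35.3°.

No: L_z,max = 2ℏ < |L| = √6 ℏ ≈ 2.449ℏ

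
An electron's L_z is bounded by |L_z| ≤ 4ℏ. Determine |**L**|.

|L| = 2√5 ℏ ≈ 4.472ℏ

L_z,max = lℏ, so l = 4.
|L| = √(l(l+1)) ℏ = 2√5 ℏ.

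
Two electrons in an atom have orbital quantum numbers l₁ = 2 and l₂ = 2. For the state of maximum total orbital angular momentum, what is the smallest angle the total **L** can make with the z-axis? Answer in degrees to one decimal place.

θ_min ≈ 26.6°

By the triangle rule, |l₁ − l₂| ≤ L ≤ l₁ + l₂.
So L can be 0, 1, 2, 3, 4.
The maximum is L = 4, with |L_tot| = ℏ√(4·5) = 2√5 ℏ.
The minimum angle with z is arccos(4/√20) ≈ 26.6°.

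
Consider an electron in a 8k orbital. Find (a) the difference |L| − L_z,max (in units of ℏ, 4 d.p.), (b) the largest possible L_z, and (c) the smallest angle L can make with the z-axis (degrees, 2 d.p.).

The 8k subshell has l = 7.
|L| − L_z,max = (2√14 − 7)ℏ ≈ 0.4833ℏ.
L_z,max = lℏ = 7ℏ.
cos θ_min = 7/√56, so θ_min ≈ 20.70°.

|L|−L_z,max ≈ 0.4833ℏ; L_z,max = 7ℏ; θ_min ≈ 20.70°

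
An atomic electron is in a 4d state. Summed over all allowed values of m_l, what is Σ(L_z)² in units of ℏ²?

4d means n = 4, l = 2.
The allowed m_l values are -2, -1, 0, 1, 2.
Σ m_l² = l(l+1)(2l+1)/3 = 2·3·5/3 = 10.

Σ(L_z)² = 10 ℏ²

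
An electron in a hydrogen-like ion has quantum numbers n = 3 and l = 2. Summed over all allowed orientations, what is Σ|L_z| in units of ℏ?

The allowed m_l values are -2, -1, 0, 1, 2.
Σ|m_l| = l(l+1) = 6.

Σ|L_z| = 6 ℏ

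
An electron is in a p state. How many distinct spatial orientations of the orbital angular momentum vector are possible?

A p state has l = 1.
The number of m_l values is 2l + 1 = 2·1 + 1 = 3.

3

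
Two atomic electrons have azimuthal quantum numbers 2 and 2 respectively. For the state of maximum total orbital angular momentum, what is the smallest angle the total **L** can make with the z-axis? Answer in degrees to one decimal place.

θ_min ≈ 26.6°

Angular momentum addition gives L = |l₁ − l₂|, …, l₁ + l₂.
So L can be 0, 1, 2, 3, 4.
The maximum is L = 4, with |L_tot| = ℏ√(4·5) = 2√5 ℏ.
The minimum angle with z is arccos(4/√20) ≈ 26.6°.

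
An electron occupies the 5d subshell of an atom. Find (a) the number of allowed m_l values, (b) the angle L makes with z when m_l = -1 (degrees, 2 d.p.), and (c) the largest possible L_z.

5 values; θ(m_l=-1) ≈ 114.09°; L_z,max = 2ℏ

5d means n = 5, l = 2.
There are 2l+1 = 5 values of m_l.
For m_l = -1: cos θ = -1/√6, θ ≈ 114.09°.
L_z,max = lℏ = 2ℏ.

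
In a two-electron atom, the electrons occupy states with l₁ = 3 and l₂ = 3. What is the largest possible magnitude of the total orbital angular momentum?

|L_tot|_max = √42 ℏ ≈ 6.481ℏ

The total orbital quantum number L ranges from |l₁ − l₂| to l₁ + l₂ in integer steps.
L ∈ {0, 1, 2, 3, 4, 5, 6}.
The largest magnitude corresponds to L = 6: |L_tot| = ℏ√(6·7) = √42 ℏ.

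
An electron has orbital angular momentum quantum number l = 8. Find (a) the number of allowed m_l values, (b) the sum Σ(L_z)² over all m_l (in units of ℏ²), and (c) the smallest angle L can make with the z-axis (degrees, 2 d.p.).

There are 2l+1 = 17 values of m_l.
Σ m_l² = 408, so Σ(L_z)² = 408 ℏ².
cos θ_min = 8/√72, so θ_min ≈ 19.47°.

17 values; Σ(L_z)² = 408 ℏ²; θ_min ≈ 19.47°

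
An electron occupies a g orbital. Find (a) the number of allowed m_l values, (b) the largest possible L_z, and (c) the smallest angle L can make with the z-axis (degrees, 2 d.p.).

9 values; L_z,max = 4ℏ; θ_min ≈ 26.57°

A g state has l = 4.
There are 2l+1 = 9 values of m_l.
L_z,max = lℏ = 4ℏ.
cos θ_min = 4/√20, so θ_min ≈ 26.57°.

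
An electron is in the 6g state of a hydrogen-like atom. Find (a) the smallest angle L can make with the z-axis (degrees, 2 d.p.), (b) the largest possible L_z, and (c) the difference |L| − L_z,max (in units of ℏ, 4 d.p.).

The 6g subshell has l = 4.
cos θ_min = 4/√20, so θ_min ≈ 26.57°.
L_z,max = lℏ = 4ℏ.
|L| − L_z,max = (2√5 − 4)ℏ ≈ 0.4721ℏ.

θ_min ≈ 26.57°; L_z,max = 4ℏ; |L|−L_z,max ≈ 0.4721ℏ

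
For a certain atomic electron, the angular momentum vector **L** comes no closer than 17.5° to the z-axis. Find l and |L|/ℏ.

l = 10, |L| = √110 ℏ ≈ 10.488ℏ

At minimum angle, m_l = l, so cos θ = l/√(l(l+1)); cos²θ = l/(l+1) = 0.9096.
Thus l = 0.9096/(1 − 0.9096) ≈ 10.
Then |L| = ℏ√(10·11) = √110 ℏ.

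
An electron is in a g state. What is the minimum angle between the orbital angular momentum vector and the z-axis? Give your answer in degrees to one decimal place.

For a g orbital, l = 4.
|L| = √(l(l+1)) ℏ = 2√5 ℏ.
The smallest angle corresponds to the largest L_z, i.e. m_l = l = 4, giving L_z = 4ℏ.
cos θ_min = 4/√20, so θ_min ≈ 26.6°.

θ_min ≈ 26.6°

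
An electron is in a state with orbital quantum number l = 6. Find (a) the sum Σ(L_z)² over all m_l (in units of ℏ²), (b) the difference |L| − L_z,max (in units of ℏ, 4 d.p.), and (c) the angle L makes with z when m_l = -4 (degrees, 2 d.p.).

Σ m_l² = 182, so Σ(L_z)² = 182 ℏ².
|L| − L_z,max = (√42 − 6)ℏ ≈ 0.4807ℏ.
For m_l = -4: cos θ = -4/√42, θ ≈ 128.11°.

Σ(L_z)² = 182 ℏ²; |L|−L_z,max ≈ 0.4807ℏ; θ(m_l=-4) ≈ 128.11°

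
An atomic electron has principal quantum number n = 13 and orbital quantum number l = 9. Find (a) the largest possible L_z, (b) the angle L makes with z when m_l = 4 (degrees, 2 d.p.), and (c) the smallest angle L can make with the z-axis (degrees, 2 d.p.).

L_z,max = lℏ = 9ℏ.
For m_l = 4: cos θ = 4/√90, θ ≈ 65.06°.
cos θ_min = 9/√90, so θ_min ≈ 18.43°.

L_z,max = 9ℏ; θ(m_l=4) ≈ 65.06°; θ_min ≈ 18.43°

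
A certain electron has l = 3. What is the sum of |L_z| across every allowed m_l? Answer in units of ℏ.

The allowed m_l values are -3, -2, -1, 0, 1, 2, 3.
Σ|m_l| = 2(1+2+…+3) = 12.

Σ|L_z| = 12 ℏ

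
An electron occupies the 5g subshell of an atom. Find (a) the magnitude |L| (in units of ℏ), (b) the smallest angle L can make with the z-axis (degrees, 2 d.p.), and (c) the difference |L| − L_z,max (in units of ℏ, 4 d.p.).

|L| = 2√5 ℏ ≈ 4.472ℏ; θ_min ≈ 26.57°; |L|−L_z,max ≈ 0.4721ℏ

For 5g, l = 4.
|L| = ℏ√(4·5) = 2√5 ℏ ≈ 4.472ℏ.
cos θ_min = 4/√20, so θ_min ≈ 26.57°.
|L| − L_z,max = (2√5 − 4)ℏ ≈ 0.4721ℏ.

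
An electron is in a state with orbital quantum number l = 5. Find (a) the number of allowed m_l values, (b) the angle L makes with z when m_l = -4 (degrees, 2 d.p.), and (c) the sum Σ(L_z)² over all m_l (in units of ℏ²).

11 values; θ(m_l=-4) ≈ 136.91°; Σ(L_z)² = 110 ℏ²

There are 2l+1 = 11 values of m_l.
For m_l = -4: cos θ = -4/√30, θ ≈ 136.91°.
Σ m_l² = 110, so Σ(L_z)² = 110 ℏ².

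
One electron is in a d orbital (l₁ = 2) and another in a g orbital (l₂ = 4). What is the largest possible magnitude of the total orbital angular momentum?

|L_tot|_max = √42 ℏ ≈ 6.481ℏ

L runs from |2 − 4| = 2 to 2 + 4 = 6.
So L can be 2, 3, 4, 5, 6.
The largest magnitude corresponds to L = 6: |L_tot| = ℏ√(6·7) = √42 ℏ.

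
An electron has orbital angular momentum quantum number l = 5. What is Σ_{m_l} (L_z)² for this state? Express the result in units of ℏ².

Σ(L_z)² = 110 ℏ²

m_l runs from −5 to 5, i.e. {-5, -4, -3, -2, -1, 0, 1, 2, 3, 4, 5}.
Σ m_l² = 2·(1 + 4 + 9 + 16 + 25) = 110.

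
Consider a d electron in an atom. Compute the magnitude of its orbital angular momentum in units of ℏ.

|L| = √6 ℏ ≈ 2.449ℏ

The letter d corresponds to l = 2.
|L| = ℏ√(l(l+1)) = ℏ√(2·3) = √6 ℏ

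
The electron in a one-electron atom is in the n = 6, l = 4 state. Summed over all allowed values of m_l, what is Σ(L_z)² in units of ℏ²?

m_l ∈ {-4, -3, -2, -1, 0, 1, 2, 3, 4}.
Σ m_l² = 2·(1 + 4 + 9 + 16) = 60.

Σ(L_z)² = 60 ℏ²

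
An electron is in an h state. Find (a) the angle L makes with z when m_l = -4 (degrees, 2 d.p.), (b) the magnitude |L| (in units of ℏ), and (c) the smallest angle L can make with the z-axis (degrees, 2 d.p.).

The letter h corresponds to l = 5.
For m_l = -4: cos θ = -4/√30, θ ≈ 136.91°.
|L| = ℏ√(5·6) = √30 ℏ ≈ 5.477ℏ.
cos θ_min = 5/√30, so θ_min ≈ 24.09°.

θ(m_l=-4) ≈ 136.91°; |L| = √30 ℏ ≈ 5.477ℏ; θ_min ≈ 24.09°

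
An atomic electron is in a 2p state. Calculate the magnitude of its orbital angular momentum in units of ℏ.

For 2p, l = 1.
|L| = ℏ√(l(l+1)) = ℏ√(1·2) = √2 ℏ

|L| = √2 ℏ ≈ 1.414ℏ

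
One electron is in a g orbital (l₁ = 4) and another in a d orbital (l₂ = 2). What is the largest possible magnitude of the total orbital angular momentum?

|L_tot|_max = √42 ℏ ≈ 6.481ℏ

L runs from |4 − 2| = 2 to 4 + 2 = 6.
L ∈ {2, 3, 4, 5, 6}.
The largest magnitude corresponds to L = 6: |L_tot| = ℏ√(6·7) = √42 ℏ.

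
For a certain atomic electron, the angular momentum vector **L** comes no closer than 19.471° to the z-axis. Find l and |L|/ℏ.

l = 8, |L| = 6√2 ℏ ≈ 8.485ℏ

cos²θ_min = l/(l+1) = 0.8889.
Solving: l = 8.
Then |L| = ℏ√(8·9) = 6√2 ℏ.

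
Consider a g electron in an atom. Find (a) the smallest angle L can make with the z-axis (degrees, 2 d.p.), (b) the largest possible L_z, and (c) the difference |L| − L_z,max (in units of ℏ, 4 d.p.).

G corresponds to l = 4.
cos θ_min = 4/√20, so θ_min ≈ 26.57°.
L_z,max = lℏ = 4ℏ.
|L| − L_z,max = (2√5 − 4)ℏ ≈ 0.4721ℏ.

θ_min ≈ 26.57°; L_z,max = 4ℏ; |L|−L_z,max ≈ 0.4721ℏ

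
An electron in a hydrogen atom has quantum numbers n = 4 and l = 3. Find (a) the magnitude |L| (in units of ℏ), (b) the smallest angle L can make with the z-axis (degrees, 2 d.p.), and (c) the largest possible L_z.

|L| = 2√3 ℏ ≈ 3.464ℏ; θ_min ≈ 30.00°; L_z,max = 3ℏ

|L| = ℏ√(3·4) = 2√3 ℏ ≈ 3.464ℏ.
cos θ_min = 3/√12, so θ_min ≈ 30.00°.
L_z,max = lℏ = 3ℏ.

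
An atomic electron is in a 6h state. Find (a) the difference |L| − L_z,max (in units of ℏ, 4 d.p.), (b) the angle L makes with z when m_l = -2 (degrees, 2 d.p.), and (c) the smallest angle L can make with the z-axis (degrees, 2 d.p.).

|L|−L_z,max ≈ 0.4772ℏ; θ(m_l=-2) ≈ 111.42°; θ_min ≈ 24.09°

6h means n = 6, l = 5.
|L| − L_z,max = (√30 − 5)ℏ ≈ 0.4772ℏ.
For m_l = -2: cos θ = -2/√30, θ ≈ 111.42°.
cos θ_min = 5/√30, so θ_min ≈ 24.09°.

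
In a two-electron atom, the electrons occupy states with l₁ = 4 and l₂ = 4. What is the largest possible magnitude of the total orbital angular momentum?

The total orbital quantum number L ranges from |l₁ − l₂| to l₁ + l₂ in integer steps.
L ∈ {0, 1, 2, 3, 4, 5, 6, 7, 8}.
The largest magnitude corresponds to L = 8: |L_tot| = ℏ√(8·9) = 6√2 ℏ.

|L_tot|_max = 6√2 ℏ ≈ 8.485ℏ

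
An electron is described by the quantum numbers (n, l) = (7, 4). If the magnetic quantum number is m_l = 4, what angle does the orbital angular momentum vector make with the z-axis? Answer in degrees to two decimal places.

θ ≈ 26.57°

|L|² = l(l+1)ℏ² = 20ℏ², so |L| = 2√5 ℏ.
L_z = m_l ℏ = 4ℏ.
cos θ = L_z/|L| = 4/√20, so θ ≈ 26.57°.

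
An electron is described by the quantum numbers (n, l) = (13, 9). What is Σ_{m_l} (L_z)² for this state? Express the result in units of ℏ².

m_l ∈ {-9, -8, -7, -6, -5, -4, -3, -2, -1, 0, 1, 2, 3, 4, 5, 6, 7, 8, 9}.
Summing m² from −9 to 9: Σ m_l² = 570.

Σ(L_z)² = 570 ℏ²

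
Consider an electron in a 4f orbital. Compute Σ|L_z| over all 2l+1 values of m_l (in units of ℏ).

Σ|L_z| = 12 ℏ

For 4f, l = 3.
m_l ∈ {-3, -2, -1, 0, 1, 2, 3}.
Σ|m_l| = l(l+1) = 12.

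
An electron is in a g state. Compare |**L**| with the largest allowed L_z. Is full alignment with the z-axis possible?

For a g orbital, l = 4.
|L| = 2√5 ℏ ≈ 4.4721ℏ, while L_z,max = lℏ = 4ℏ.
Since |L| > L_z,max, the vector can never point exactly along z; the closest it comes is θ_min = arccos(4/√20) ≈ 26.6°.

No: L_z,max = 4ℏ < |L| = 2√5 ℏ ≈ 4.472ℏ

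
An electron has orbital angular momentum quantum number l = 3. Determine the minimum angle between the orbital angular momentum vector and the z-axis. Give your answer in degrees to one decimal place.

θ_min ≈ 30.0°

|L|² = l(l+1)ℏ² = 12ℏ², so |L| = 2√3 ℏ.
The smallest angle corresponds to the largest L_z, i.e. m_l = l = 3, giving L_z = 3ℏ.
cos θ_min = 3/√12, so θ_min ≈ 30.0°.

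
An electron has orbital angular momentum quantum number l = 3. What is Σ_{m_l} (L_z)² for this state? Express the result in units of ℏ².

m_l runs from −3 to 3, i.e. {-3, -2, -1, 0, 1, 2, 3}.
Σ m_l² = l(l+1)(2l+1)/3 = 3·4·7/3 = 28.

Σ(L_z)² = 28 ℏ²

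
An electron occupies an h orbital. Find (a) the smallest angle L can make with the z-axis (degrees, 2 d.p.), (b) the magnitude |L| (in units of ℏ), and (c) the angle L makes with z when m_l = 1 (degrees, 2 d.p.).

θ_min ≈ 24.09°; |L| = √30 ℏ ≈ 5.477ℏ; θ(m_l=1) ≈ 79.48°

For an h orbital, l = 5.
cos θ_min = 5/√30, so θ_min ≈ 24.09°.
|L| = ℏ√(5·6) = √30 ℏ ≈ 5.477ℏ.
For m_l = 1: cos θ = 1/√30, θ ≈ 79.48°.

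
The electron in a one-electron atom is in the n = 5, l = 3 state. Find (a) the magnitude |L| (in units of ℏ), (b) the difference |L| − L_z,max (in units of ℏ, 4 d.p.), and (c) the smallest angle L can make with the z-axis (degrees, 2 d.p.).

|L| = 2√3 ℏ ≈ 3.464ℏ; |L|−L_z,max ≈ 0.4641ℏ; θ_min ≈ 30.00°

|L| = ℏ√(3·4) = 2√3 ℏ ≈ 3.464ℏ.
|L| − L_z,max = (2√3 − 3)ℏ ≈ 0.4641ℏ.
cos θ_min = 3/√12, so θ_min ≈ 30.00°.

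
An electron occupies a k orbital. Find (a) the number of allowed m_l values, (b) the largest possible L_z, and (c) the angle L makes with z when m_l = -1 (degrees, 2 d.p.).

15 values; L_z,max = 7ℏ; θ(m_l=-1) ≈ 97.68°

The letter k corresponds to l = 7.
There are 2l+1 = 15 values of m_l.
L_z,max = lℏ = 7ℏ.
For m_l = -1: cos θ = -1/√56, θ ≈ 97.68°.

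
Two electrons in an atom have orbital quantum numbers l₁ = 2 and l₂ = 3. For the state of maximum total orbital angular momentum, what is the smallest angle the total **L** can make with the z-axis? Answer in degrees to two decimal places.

θ_min ≈ 24.09°

By the triangle rule, |l₁ − l₂| ≤ L ≤ l₁ + l₂.
So L can be 1, 2, 3, 4, 5.
The maximum is L = 5, with |L_tot| = ℏ√(5·6) = √30 ℏ.
The minimum angle with z is arccos(5/√30) ≈ 24.09°.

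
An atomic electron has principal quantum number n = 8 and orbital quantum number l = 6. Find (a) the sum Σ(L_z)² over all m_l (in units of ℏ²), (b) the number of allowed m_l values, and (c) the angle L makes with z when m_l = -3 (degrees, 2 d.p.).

Σ m_l² = 182, so Σ(L_z)² = 182 ℏ².
There are 2l+1 = 13 values of m_l.
For m_l = -3: cos θ = -3/√42, θ ≈ 117.58°.

Σ(L_z)² = 182 ℏ²; 13 values; θ(m_l=-3) ≈ 117.58°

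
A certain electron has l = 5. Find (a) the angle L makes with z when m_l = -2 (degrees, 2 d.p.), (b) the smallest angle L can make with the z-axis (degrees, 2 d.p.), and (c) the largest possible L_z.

For m_l = -2: cos θ = -2/√30, θ ≈ 111.42°.
cos θ_min = 5/√30, so θ_min ≈ 24.09°.
L_z,max = lℏ = 5ℏ.

θ(m_l=-2) ≈ 111.42°; θ_min ≈ 24.09°; L_z,max = 5ℏ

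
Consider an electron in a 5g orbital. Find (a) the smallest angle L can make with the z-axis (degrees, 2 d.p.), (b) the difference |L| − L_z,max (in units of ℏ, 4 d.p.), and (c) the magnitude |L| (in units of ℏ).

5g means n = 5, l = 4.
cos θ_min = 4/√20, so θ_min ≈ 26.57°.
|L| − L_z,max = (2√5 − 4)ℏ ≈ 0.4721ℏ.
|L| = ℏ√(4·5) = 2√5 ℏ ≈ 4.472ℏ.

θ_min ≈ 26.57°; |L|−L_z,max ≈ 0.4721ℏ; |L| = 2√5 ℏ ≈ 4.472ℏ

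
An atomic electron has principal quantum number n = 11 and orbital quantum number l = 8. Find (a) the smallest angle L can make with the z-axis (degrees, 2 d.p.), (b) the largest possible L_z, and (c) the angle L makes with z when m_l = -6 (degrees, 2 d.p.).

θ_min ≈ 19.47°; L_z,max = 8ℏ; θ(m_l=-6) ≈ 135.00°

cos θ_min = 8/√72, so θ_min ≈ 19.47°.
L_z,max = lℏ = 8ℏ.
For m_l = -6: cos θ = -6/√72, θ ≈ 135.00°.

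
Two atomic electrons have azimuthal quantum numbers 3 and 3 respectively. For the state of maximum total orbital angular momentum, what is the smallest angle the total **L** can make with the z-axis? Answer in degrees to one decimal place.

By the triangle rule, |l₁ − l₂| ≤ L ≤ l₁ + l₂.
Allowed values: L = 0, 1, 2, 3, 4, 5, 6.
The maximum is L = 6, with |L_tot| = ℏ√(6·7) = √42 ℏ.
The minimum angle with z is arccos(6/√42) ≈ 22.2°.

θ_min ≈ 22.2°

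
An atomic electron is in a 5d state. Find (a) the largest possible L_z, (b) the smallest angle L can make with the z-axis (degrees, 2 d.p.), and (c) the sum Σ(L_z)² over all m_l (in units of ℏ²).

L_z,max = 2ℏ; θ_min ≈ 35.26°; Σ(L_z)² = 10 ℏ²

The 5d subshell has l = 2.
L_z,max = lℏ = 2ℏ.
cos θ_min = 2/√6, so θ_min ≈ 35.26°.
Σ m_l² = 10, so Σ(L_z)² = 10 ℏ².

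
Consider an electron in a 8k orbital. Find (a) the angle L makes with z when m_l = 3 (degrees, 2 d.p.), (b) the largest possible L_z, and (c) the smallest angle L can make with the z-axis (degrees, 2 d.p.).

8k means n = 8, l = 7.
For m_l = 3: cos θ = 3/√56, θ ≈ 66.37°.
L_z,max = lℏ = 7ℏ.
cos θ_min = 7/√56, so θ_min ≈ 20.70°.

θ(m_l=3) ≈ 66.37°; L_z,max = 7ℏ; θ_min ≈ 20.70°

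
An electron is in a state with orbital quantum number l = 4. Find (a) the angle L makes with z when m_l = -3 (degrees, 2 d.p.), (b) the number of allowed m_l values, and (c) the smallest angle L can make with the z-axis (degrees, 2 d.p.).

For m_l = -3: cos θ = -3/√20, θ ≈ 132.13°.
There are 2l+1 = 9 values of m_l.
cos θ_min = 4/√20, so θ_min ≈ 26.57°.

θ(m_l=-3) ≈ 132.13°; 9 values; θ_min ≈ 26.57°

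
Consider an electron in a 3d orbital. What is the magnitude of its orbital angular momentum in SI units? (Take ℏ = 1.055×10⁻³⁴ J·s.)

The 3d subshell has l = 2.
|L| = ℏ√(l(l+1)) = ℏ√(2·3) = √6 ℏ
Numerically, |L| = 2.449 × (1.055×10⁻³⁴ J·s) = 2.584×10⁻³⁴ J·s.

|L| = 2.584×10⁻³⁴ J·s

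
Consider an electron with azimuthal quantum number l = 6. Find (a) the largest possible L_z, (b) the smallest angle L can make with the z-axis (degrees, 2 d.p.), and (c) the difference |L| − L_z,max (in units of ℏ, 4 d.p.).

L_z,max = lℏ = 6ℏ.
cos θ_min = 6/√42, so θ_min ≈ 22.21°.
|L| − L_z,max = (√42 − 6)ℏ ≈ 0.4807ℏ.

L_z,max = 6ℏ; θ_min ≈ 22.21°; |L|−L_z,max ≈ 0.4807ℏ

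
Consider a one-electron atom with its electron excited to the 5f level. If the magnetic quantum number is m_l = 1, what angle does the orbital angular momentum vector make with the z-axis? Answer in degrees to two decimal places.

θ ≈ 73.22°

The 5f level has l = 3.
|L| = ℏ√(l(l+1)) = 2√3 ℏ.
L_z = m_l ℏ = 1ℏ.
cos θ = L_z/|L| = 1/√12, so θ ≈ 73.22°.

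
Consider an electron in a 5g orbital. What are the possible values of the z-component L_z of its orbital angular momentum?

For 5g, l = 4.
L_z = m_l ℏ with m_l ranging from −l to +l in integer steps.
For l = 4: m_l ∈ {-4, -3, -2, -1, 0, 1, 2, 3, 4}.

L_z ∈ {−4ℏ, −3ℏ, −2ℏ, −ℏ, 0, ℏ, 2ℏ, 3ℏ, 4ℏ}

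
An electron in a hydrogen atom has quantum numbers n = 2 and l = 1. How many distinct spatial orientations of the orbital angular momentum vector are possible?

3

The number of m_l values is 2l + 1 = 2·1 + 1 = 3.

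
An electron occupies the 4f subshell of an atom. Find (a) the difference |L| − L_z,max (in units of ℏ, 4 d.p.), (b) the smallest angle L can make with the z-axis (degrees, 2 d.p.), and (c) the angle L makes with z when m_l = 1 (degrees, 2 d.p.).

|L|−L_z,max ≈ 0.4641ℏ; θ_min ≈ 30.00°; θ(m_l=1) ≈ 73.22°

4f means n = 4, l = 3.
|L| − L_z,max = (2√3 − 3)ℏ ≈ 0.4641ℏ.
cos θ_min = 3/√12, so θ_min ≈ 30.00°.
For m_l = 1: cos θ = 1/√12, θ ≈ 73.22°.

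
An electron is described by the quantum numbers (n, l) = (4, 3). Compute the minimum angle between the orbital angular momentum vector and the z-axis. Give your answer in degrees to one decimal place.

θ_min ≈ 30.0°

|L| = ℏ√(l(l+1)) = 2√3 ℏ.
The smallest angle corresponds to the largest L_z, i.e. m_l = l = 3, giving L_z = 3ℏ.
cos θ_min = 3/√12, so θ_min ≈ 30.0°.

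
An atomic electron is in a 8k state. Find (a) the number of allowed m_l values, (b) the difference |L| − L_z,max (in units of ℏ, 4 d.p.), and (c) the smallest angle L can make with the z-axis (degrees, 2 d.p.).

For 8k, l = 7.
There are 2l+1 = 15 values of m_l.
|L| − L_z,max = (2√14 − 7)ℏ ≈ 0.4833ℏ.
cos θ_min = 7/√56, so θ_min ≈ 20.70°.

15 values; |L|−L_z,max ≈ 0.4833ℏ; θ_min ≈ 20.70°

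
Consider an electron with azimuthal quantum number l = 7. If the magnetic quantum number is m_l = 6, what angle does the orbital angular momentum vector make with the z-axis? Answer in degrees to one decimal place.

|L| = √(l(l+1)) ℏ = 2√14 ℏ.
L_z = m_l ℏ = 6ℏ.
cos θ = L_z/|L| = 6/√56, so θ ≈ 36.7°.

θ ≈ 36.7°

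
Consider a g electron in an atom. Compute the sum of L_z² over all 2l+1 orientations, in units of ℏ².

Σ(L_z)² = 60 ℏ²

A g state has l = 4.
m_l runs from −4 to 4, i.e. {-4, -3, -2, -1, 0, 1, 2, 3, 4}.
Summing m² from −4 to 4: Σ m_l² = 60.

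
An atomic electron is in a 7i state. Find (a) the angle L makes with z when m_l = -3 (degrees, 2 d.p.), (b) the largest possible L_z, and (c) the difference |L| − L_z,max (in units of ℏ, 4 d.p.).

7i means n = 7, l = 6.
For m_l = -3: cos θ = -3/√42, θ ≈ 117.58°.
L_z,max = lℏ = 6ℏ.
|L| − L_z,max = (√42 − 6)ℏ ≈ 0.4807ℏ.

θ(m_l=-3) ≈ 117.58°; L_z,max = 6ℏ; |L|−L_z,max ≈ 0.4807ℏ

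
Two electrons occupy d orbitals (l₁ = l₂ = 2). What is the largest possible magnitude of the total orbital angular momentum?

|L_tot|_max = 2√5 ℏ ≈ 4.472ℏ

By the triangle rule, |l₁ − l₂| ≤ L ≤ l₁ + l₂.
L ∈ {0, 1, 2, 3, 4}.
The largest magnitude corresponds to L = 4: |L_tot| = ℏ√(4·5) = 2√5 ℏ.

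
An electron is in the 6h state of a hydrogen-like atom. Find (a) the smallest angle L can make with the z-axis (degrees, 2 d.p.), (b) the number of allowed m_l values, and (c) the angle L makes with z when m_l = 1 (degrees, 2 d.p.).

θ_min ≈ 24.09°; 11 values; θ(m_l=1) ≈ 79.48°

6h means n = 6, l = 5.
cos θ_min = 5/√30, so θ_min ≈ 24.09°.
There are 2l+1 = 11 values of m_l.
For m_l = 1: cos θ = 1/√30, θ ≈ 79.48°.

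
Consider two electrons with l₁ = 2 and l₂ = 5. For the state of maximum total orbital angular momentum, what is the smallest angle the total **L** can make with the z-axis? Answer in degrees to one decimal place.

Angular momentum addition gives L = |l₁ − l₂|, …, l₁ + l₂.
L ∈ {3, 4, 5, 6, 7}.
The maximum is L = 7, with |L_tot| = ℏ√(7·8) = 2√14 ℏ.
The minimum angle with z is arccos(7/√56) ≈ 20.7°.

θ_min ≈ 20.7°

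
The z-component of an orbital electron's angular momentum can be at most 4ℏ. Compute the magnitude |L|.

|L| = 2√5 ℏ ≈ 4.472ℏ

L_z,max = lℏ, so l = 4.
|L| = ℏ√(l(l+1)) = 2√5 ℏ.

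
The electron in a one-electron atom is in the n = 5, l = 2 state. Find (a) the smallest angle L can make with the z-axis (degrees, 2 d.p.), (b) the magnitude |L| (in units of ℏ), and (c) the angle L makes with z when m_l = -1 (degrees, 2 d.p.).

θ_min ≈ 35.26°; |L| = √6 ℏ ≈ 2.449ℏ; θ(m_l=-1) ≈ 114.09°

cos θ_min = 2/√6, so θ_min ≈ 35.26°.
|L| = ℏ√(2·3) = √6 ℏ ≈ 2.449ℏ.
For m_l = -1: cos θ = -1/√6, θ ≈ 114.09°.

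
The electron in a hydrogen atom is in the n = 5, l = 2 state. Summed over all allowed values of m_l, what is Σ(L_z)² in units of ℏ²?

Σ(L_z)² = 10 ℏ²

m_l ∈ {-2, -1, 0, 1, 2}.
Σ m_l² = 2·(1 + 4) = 10.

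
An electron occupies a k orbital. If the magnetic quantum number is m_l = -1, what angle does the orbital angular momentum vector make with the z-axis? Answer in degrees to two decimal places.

θ ≈ 97.68°

For a k orbital, l = 7.
|L| = √(l(l+1)) ℏ = 2√14 ℏ.
L_z = m_l ℏ = −1ℏ.
cos θ = L_z/|L| = -1/√56, so θ ≈ 97.68°.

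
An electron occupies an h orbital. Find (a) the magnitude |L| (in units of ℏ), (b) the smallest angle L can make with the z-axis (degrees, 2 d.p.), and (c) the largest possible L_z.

|L| = √30 ℏ ≈ 5.477ℏ; θ_min ≈ 24.09°; L_z,max = 5ℏ

The letter h corresponds to l = 5.
|L| = ℏ√(5·6) = √30 ℏ ≈ 5.477ℏ.
cos θ_min = 5/√30, so θ_min ≈ 24.09°.
L_z,max = lℏ = 5ℏ.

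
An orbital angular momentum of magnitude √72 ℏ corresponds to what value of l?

Since |L|² = l(l+1)ℏ², l(l+1) = 72.
l² + l − 72 = 0 ⇒ l = 8.

l = 8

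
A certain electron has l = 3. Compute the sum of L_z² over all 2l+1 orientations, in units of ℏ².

Σ(L_z)² = 28 ℏ²

m_l ∈ {-3, -2, -1, 0, 1, 2, 3}.
Σ m_l² = 2·(1 + 4 + 9) = 28.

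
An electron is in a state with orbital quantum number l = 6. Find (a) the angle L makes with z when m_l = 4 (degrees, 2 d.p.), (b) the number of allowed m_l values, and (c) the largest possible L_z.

θ(m_l=4) ≈ 51.89°; 13 values; L_z,max = 6ℏ

For m_l = 4: cos θ = 4/√42, θ ≈ 51.89°.
There are 2l+1 = 13 values of m_l.
L_z,max = lℏ = 6ℏ.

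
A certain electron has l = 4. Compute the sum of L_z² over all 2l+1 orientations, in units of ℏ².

Σ(L_z)² = 60 ℏ²

The allowed m_l values are -4, -3, -2, -1, 0, 1, 2, 3, 4.
Summing m² from −4 to 4: Σ m_l² = 60.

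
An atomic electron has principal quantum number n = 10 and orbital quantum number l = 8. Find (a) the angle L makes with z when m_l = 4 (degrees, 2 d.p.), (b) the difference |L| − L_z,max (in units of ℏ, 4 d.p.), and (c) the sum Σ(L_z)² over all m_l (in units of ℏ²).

For m_l = 4: cos θ = 4/√72, θ ≈ 61.87°.
|L| − L_z,max = (6√2 − 8)ℏ ≈ 0.4853ℏ.
Σ m_l² = 408, so Σ(L_z)² = 408 ℏ².

θ(m_l=4) ≈ 61.87°; |L|−L_z,max ≈ 0.4853ℏ; Σ(L_z)² = 408 ℏ²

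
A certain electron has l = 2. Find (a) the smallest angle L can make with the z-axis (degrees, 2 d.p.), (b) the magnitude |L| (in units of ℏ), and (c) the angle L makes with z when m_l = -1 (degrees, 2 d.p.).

cos θ_min = 2/√6, so θ_min ≈ 35.26°.
|L| = ℏ√(2·3) = √6 ℏ ≈ 2.449ℏ.
For m_l = -1: cos θ = -1/√6, θ ≈ 114.09°.

θ_min ≈ 35.26°; |L| = √6 ℏ ≈ 2.449ℏ; θ(m_l=-1) ≈ 114.09°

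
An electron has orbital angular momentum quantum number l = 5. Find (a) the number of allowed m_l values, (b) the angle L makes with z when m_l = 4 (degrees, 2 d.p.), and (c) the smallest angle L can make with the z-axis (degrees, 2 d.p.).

There are 2l+1 = 11 values of m_l.
For m_l = 4: cos θ = 4/√30, θ ≈ 43.09°.
cos θ_min = 5/√30, so θ_min ≈ 24.09°.

11 values; θ(m_l=4) ≈ 43.09°; θ_min ≈ 24.09°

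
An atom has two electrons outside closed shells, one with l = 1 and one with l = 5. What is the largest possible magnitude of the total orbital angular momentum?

|L_tot|_max = √42 ℏ ≈ 6.481ℏ

L runs from |1 − 5| = 4 to 1 + 5 = 6.
Allowed values: L = 4, 5, 6.
The largest magnitude corresponds to L = 6: |L_tot| = ℏ√(6·7) = √42 ℏ.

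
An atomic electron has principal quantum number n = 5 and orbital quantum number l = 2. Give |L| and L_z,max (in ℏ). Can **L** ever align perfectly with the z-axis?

No: L_z,max = 2ℏ < |L| = √6 ℏ ≈ 2.449ℏ

|L| = √6 ℏ ≈ 2.4495ℏ, while L_z,max = lℏ = 2ℏ.
Since |L| > L_z,max, the vector can never point exactly along z; the closest it comes is θ_min = arccos(2/√6) ≈ 35.3°.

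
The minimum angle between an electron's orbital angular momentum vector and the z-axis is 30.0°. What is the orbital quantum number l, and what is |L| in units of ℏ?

At minimum angle, m_l = l, so cos θ = l/√(l(l+1)); cos²θ = l/(l+1) = 0.7500.
l = cos²θ/sin²θ ≈ 3.
Then |L| = ℏ√(3·4) = 2√3 ℏ.

l = 3, |L| = 2√3 ℏ ≈ 3.464ℏ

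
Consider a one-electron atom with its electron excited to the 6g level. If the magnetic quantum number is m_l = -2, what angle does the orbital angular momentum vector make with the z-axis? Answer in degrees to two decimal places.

θ ≈ 116.57°

The 6g level has l = 4.
|L| = ℏ√(l(l+1)) = 2√5 ℏ.
L_z = m_l ℏ = −2ℏ.
cos θ = L_z/|L| = -2/√20, so θ ≈ 116.57°.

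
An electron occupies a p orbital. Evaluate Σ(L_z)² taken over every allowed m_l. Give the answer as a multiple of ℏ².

A p state has l = 1.
The allowed m_l values are -1, 0, 1.
Σ m_l² = l(l+1)(2l+1)/3 = 1·2·3/3 = 2.

Σ(L_z)² = 2 ℏ²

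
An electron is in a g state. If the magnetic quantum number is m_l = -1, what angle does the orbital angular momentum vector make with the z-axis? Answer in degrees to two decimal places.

The letter g corresponds to l = 4.
|L| = ℏ√(l(l+1)) = 2√5 ℏ.
L_z = m_l ℏ = −1ℏ.
cos θ = L_z/|L| = -1/√20, so θ ≈ 102.92°.

θ ≈ 102.92°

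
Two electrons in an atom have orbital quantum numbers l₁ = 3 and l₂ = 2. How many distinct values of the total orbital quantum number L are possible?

5

The total orbital quantum number L ranges from |l₁ − l₂| to l₁ + l₂ in integer steps.
L ∈ {1, 2, 3, 4, 5}.
That is 5 values.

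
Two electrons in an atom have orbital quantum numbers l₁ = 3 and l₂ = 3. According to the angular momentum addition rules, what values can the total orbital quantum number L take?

By the triangle rule, |l₁ − l₂| ≤ L ≤ l₁ + l₂.
L ∈ {0, 1, 2, 3, 4, 5, 6}.

L = 0, 1, 2, 3, 4, 5, 6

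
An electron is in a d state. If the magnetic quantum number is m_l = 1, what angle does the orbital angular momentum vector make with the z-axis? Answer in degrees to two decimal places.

θ ≈ 65.91°

The letter d corresponds to l = 2.
|L| = ℏ√(l(l+1)) = √6 ℏ.
L_z = m_l ℏ = 1ℏ.
cos θ = L_z/|L| = 1/√6, so θ ≈ 65.91°.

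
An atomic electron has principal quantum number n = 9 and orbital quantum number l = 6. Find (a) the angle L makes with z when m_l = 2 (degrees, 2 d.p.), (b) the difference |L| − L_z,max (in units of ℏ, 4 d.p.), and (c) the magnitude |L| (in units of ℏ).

θ(m_l=2) ≈ 72.02°; |L|−L_z,max ≈ 0.4807ℏ; |L| = √42 ℏ ≈ 6.481ℏ

For m_l = 2: cos θ = 2/√42, θ ≈ 72.02°.
|L| − L_z,max = (√42 − 6)ℏ ≈ 0.4807ℏ.
|L| = ℏ√(6·7) = √42 ℏ ≈ 6.481ℏ.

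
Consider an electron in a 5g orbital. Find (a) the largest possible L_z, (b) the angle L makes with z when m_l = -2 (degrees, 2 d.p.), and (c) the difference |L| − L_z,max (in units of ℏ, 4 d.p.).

5g means n = 5, l = 4.
L_z,max = lℏ = 4ℏ.
For m_l = -2: cos θ = -2/√20, θ ≈ 116.57°.
|L| − L_z,max = (2√5 − 4)ℏ ≈ 0.4721ℏ.

L_z,max = 4ℏ; θ(m_l=-2) ≈ 116.57°; |L|−L_z,max ≈ 0.4721ℏ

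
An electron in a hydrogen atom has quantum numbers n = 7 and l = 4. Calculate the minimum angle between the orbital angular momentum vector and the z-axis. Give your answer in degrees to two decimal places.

θ_min ≈ 26.57°

|L|² = l(l+1)ℏ² = 20ℏ², so |L| = 2√5 ℏ.
The smallest angle corresponds to the largest L_z, i.e. m_l = l = 4, giving L_z = 4ℏ.
cos θ_min = 4/√20, so θ_min ≈ 26.57°.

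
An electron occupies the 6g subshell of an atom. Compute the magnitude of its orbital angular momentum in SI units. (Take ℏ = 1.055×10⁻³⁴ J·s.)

The 6g subshell has l = 4.
|L| = ℏ√(l(l+1)) = ℏ√(4·5) = 2√5 ℏ
Numerically, |L| = 4.472 × (1.055×10⁻³⁴ J·s) = 4.718×10⁻³⁴ J·s.

|L| = 4.718×10⁻³⁴ J·s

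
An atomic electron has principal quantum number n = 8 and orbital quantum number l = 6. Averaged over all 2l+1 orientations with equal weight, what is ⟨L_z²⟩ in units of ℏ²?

⟨L_z²⟩ = 14 ℏ²

The allowed m_l values are -6, -5, -4, -3, -2, -1, 0, 1, 2, 3, 4, 5, 6.
⟨L_z²⟩ = ℏ²·l(l+1)/3 = 14ℏ².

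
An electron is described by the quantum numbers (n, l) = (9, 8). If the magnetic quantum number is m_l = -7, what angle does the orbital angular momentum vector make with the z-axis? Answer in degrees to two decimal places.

θ ≈ 145.58°

|L| = ℏ√(l(l+1)) = 6√2 ℏ.
L_z = m_l ℏ = −7ℏ.
cos θ = L_z/|L| = -7/√72, so θ ≈ 145.58°.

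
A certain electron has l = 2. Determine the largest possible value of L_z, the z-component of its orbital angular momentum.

L_z = m_l ℏ with m_l ∈ {−2, …, 2}; the maximum is m_l = 2.

L_z,max = 2ℏ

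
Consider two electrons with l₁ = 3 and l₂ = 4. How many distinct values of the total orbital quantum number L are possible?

By the triangle rule, |l₁ − l₂| ≤ L ≤ l₁ + l₂.
Allowed values: L = 1, 2, 3, 4, 5, 6, 7.
That is 7 values.

7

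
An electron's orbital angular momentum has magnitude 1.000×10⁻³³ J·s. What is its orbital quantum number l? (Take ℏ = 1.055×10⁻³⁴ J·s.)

Dividing by ℏ: |L|/ℏ ≈ 9.479.
(|L|/ℏ)² = l(l+1) ≈ 89.85 ⇒ l = 9.

l = 9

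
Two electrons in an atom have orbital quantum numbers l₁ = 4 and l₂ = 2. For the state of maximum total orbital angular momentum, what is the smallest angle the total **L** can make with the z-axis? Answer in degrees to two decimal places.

θ_min ≈ 22.21°

By the triangle rule, |l₁ − l₂| ≤ L ≤ l₁ + l₂.
L ∈ {2, 3, 4, 5, 6}.
The maximum is L = 6, with |L_tot| = ℏ√(6·7) = √42 ℏ.
The minimum angle with z is arccos(6/√42) ≈ 22.21°.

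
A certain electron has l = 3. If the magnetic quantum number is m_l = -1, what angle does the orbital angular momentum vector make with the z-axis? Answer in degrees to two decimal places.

|L|² = l(l+1)ℏ² = 12ℏ², so |L| = 2√3 ℏ.
L_z = m_l ℏ = −1ℏ.
cos θ = L_z/|L| = -1/√12, so θ ≈ 106.78°.

θ ≈ 106.78°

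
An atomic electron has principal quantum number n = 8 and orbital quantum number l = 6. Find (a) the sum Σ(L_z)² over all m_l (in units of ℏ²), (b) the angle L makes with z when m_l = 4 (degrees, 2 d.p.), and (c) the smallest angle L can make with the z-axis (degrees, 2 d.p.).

Σ(L_z)² = 182 ℏ²; θ(m_l=4) ≈ 51.89°; θ_min ≈ 22.21°

Σ m_l² = 182, so Σ(L_z)² = 182 ℏ².
For m_l = 4: cos θ = 4/√42, θ ≈ 51.89°.
cos θ_min = 6/√42, so θ_min ≈ 22.21°.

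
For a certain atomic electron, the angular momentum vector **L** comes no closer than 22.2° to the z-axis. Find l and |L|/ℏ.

l = 6, |L| = √42 ℏ ≈ 6.481ℏ

At minimum angle, m_l = l, so cos θ = l/√(l(l+1)); cos²θ = l/(l+1) = 0.8572.
l = cos²θ/sin²θ ≈ 6.
Then |L| = ℏ√(6·7) = √42 ℏ.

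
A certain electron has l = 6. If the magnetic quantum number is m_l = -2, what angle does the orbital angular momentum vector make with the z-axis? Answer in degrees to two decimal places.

θ ≈ 107.98°

|L|² = l(l+1)ℏ² = 42ℏ², so |L| = √42 ℏ.
L_z = m_l ℏ = −2ℏ.
cos θ = L_z/|L| = -2/√42, so θ ≈ 107.98°.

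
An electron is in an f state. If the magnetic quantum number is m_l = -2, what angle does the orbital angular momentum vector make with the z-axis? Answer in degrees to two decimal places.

The letter f corresponds to l = 3.
|L| = ℏ√(l(l+1)) = 2√3 ℏ.
L_z = m_l ℏ = −2ℏ.
cos θ = L_z/|L| = -2/√12, so θ ≈ 125.26°.

θ ≈ 125.26°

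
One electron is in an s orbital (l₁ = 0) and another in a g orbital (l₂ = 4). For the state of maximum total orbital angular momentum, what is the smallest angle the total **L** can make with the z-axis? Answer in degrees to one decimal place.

θ_min ≈ 26.6°

The total orbital quantum number L ranges from |l₁ − l₂| to l₁ + l₂ in integer steps.
L ∈ {4}.
The maximum is L = 4, with |L_tot| = ℏ√(4·5) = 2√5 ℏ.
The minimum angle with z is arccos(4/√20) ≈ 26.6°.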